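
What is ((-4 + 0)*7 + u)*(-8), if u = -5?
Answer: 264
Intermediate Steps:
((-4 + 0)*7 + u)*(-8) = ((-4 + 0)*7 - 5)*(-8) = (-4*7 - 5)*(-8) = (-28 - 5)*(-8) = -33*(-8) = 264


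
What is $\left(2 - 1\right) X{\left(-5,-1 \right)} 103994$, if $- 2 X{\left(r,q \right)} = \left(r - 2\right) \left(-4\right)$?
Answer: $-1455916$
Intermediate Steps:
$X{\left(r,q \right)} = -4 + 2 r$ ($X{\left(r,q \right)} = - \frac{\left(r - 2\right) \left(-4\right)}{2} = - \frac{\left(-2 + r\right) \left(-4\right)}{2} = - \frac{8 - 4 r}{2} = -4 + 2 r$)
$\left(2 - 1\right) X{\left(-5,-1 \right)} 103994 = \left(2 - 1\right) \left(-4 + 2 \left(-5\right)\right) 103994 = 1 \left(-4 - 10\right) 103994 = 1 \left(-14\right) 103994 = \left(-14\right) 103994 = -1455916$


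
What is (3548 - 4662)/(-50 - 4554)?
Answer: 557/2302 ≈ 0.24196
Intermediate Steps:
(3548 - 4662)/(-50 - 4554) = -1114/(-4604) = -1114*(-1/4604) = 557/2302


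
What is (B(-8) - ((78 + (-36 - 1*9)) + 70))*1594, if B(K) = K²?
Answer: -62166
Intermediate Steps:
(B(-8) - ((78 + (-36 - 1*9)) + 70))*1594 = ((-8)² - ((78 + (-36 - 1*9)) + 70))*1594 = (64 - ((78 + (-36 - 9)) + 70))*1594 = (64 - ((78 - 45) + 70))*1594 = (64 - (33 + 70))*1594 = (64 - 1*103)*1594 = (64 - 103)*1594 = -39*1594 = -62166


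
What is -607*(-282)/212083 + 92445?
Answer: 19606184109/212083 ≈ 92446.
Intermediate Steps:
-607*(-282)/212083 + 92445 = 171174*(1/212083) + 92445 = 171174/212083 + 92445 = 19606184109/212083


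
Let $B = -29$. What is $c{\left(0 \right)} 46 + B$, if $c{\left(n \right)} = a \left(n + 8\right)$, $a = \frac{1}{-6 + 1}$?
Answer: $- \frac{513}{5} \approx -102.6$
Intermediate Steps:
$a = - \frac{1}{5}$ ($a = \frac{1}{-5} = - \frac{1}{5} \approx -0.2$)
$c{\left(n \right)} = - \frac{8}{5} - \frac{n}{5}$ ($c{\left(n \right)} = - \frac{n + 8}{5} = - \frac{8 + n}{5} = - \frac{8}{5} - \frac{n}{5}$)
$c{\left(0 \right)} 46 + B = \left(- \frac{8}{5} - 0\right) 46 - 29 = \left(- \frac{8}{5} + 0\right) 46 - 29 = \left(- \frac{8}{5}\right) 46 - 29 = - \frac{368}{5} - 29 = - \frac{513}{5}$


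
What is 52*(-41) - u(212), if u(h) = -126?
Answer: -2006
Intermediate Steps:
52*(-41) - u(212) = 52*(-41) - 1*(-126) = -2132 + 126 = -2006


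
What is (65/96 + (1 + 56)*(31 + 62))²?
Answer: 259041299521/9216 ≈ 2.8108e+7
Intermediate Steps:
(65/96 + (1 + 56)*(31 + 62))² = (65*(1/96) + 57*93)² = (65/96 + 5301)² = (508961/96)² = 259041299521/9216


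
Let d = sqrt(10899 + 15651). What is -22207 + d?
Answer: -22207 + 15*sqrt(118) ≈ -22044.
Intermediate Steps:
d = 15*sqrt(118) (d = sqrt(26550) = 15*sqrt(118) ≈ 162.94)
-22207 + d = -22207 + 15*sqrt(118)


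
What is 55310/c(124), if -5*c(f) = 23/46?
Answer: -553100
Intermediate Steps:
c(f) = -⅒ (c(f) = -23/(5*46) = -⅕*½ = -⅒)
55310/c(124) = 55310/(-⅒) = 55310*(-10) = -553100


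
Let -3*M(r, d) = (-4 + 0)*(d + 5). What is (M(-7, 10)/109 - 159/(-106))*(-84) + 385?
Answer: 26551/109 ≈ 243.59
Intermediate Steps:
M(r, d) = 20/3 + 4*d/3 (M(r, d) = -(-4 + 0)*(d + 5)/3 = -(-4)*(5 + d)/3 = -(-20 - 4*d)/3 = 20/3 + 4*d/3)
(M(-7, 10)/109 - 159/(-106))*(-84) + 385 = ((20/3 + (4/3)*10)/109 - 159/(-106))*(-84) + 385 = ((20/3 + 40/3)*(1/109) - 159*(-1/106))*(-84) + 385 = (20*(1/109) + 3/2)*(-84) + 385 = (20/109 + 3/2)*(-84) + 385 = (367/218)*(-84) + 385 = -15414/109 + 385 = 26551/109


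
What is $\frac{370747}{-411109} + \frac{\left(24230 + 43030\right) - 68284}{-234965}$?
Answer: $- \frac{86691593239}{96596226185} \approx -0.89746$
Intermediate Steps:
$\frac{370747}{-411109} + \frac{\left(24230 + 43030\right) - 68284}{-234965} = 370747 \left(- \frac{1}{411109}\right) + \left(67260 - 68284\right) \left(- \frac{1}{234965}\right) = - \frac{370747}{411109} - - \frac{1024}{234965} = - \frac{370747}{411109} + \frac{1024}{234965} = - \frac{86691593239}{96596226185}$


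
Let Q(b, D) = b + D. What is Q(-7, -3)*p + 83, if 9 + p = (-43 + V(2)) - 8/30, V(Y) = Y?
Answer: 1757/3 ≈ 585.67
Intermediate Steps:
Q(b, D) = D + b
p = -754/15 (p = -9 + ((-43 + 2) - 8/30) = -9 + (-41 - 8*1/30) = -9 + (-41 - 4/15) = -9 - 619/15 = -754/15 ≈ -50.267)
Q(-7, -3)*p + 83 = (-3 - 7)*(-754/15) + 83 = -10*(-754/15) + 83 = 1508/3 + 83 = 1757/3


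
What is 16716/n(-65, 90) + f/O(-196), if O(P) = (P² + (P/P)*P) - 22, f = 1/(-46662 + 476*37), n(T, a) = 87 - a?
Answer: -6182980386801/1109651900 ≈ -5572.0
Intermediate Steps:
f = -1/29050 (f = 1/(-46662 + 17612) = 1/(-29050) = -1/29050 ≈ -3.4423e-5)
O(P) = -22 + P + P² (O(P) = (P² + 1*P) - 22 = (P² + P) - 22 = (P + P²) - 22 = -22 + P + P²)
16716/n(-65, 90) + f/O(-196) = 16716/(87 - 1*90) - 1/(29050*(-22 - 196 + (-196)²)) = 16716/(87 - 90) - 1/(29050*(-22 - 196 + 38416)) = 16716/(-3) - 1/29050/38198 = 16716*(-⅓) - 1/29050*1/38198 = -5572 - 1/1109651900 = -6182980386801/1109651900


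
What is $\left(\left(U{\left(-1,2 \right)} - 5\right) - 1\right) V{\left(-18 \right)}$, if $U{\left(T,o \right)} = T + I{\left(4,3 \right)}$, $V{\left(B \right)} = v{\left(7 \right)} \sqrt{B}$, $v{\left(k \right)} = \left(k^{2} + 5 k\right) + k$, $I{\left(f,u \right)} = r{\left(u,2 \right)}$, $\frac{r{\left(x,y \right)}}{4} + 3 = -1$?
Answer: $- 6279 i \sqrt{2} \approx - 8879.8 i$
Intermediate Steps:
$r{\left(x,y \right)} = -16$ ($r{\left(x,y \right)} = -12 + 4 \left(-1\right) = -12 - 4 = -16$)
$I{\left(f,u \right)} = -16$
$v{\left(k \right)} = k^{2} + 6 k$
$V{\left(B \right)} = 91 \sqrt{B}$ ($V{\left(B \right)} = 7 \left(6 + 7\right) \sqrt{B} = 7 \cdot 13 \sqrt{B} = 91 \sqrt{B}$)
$U{\left(T,o \right)} = -16 + T$ ($U{\left(T,o \right)} = T - 16 = -16 + T$)
$\left(\left(U{\left(-1,2 \right)} - 5\right) - 1\right) V{\left(-18 \right)} = \left(\left(\left(-16 - 1\right) - 5\right) - 1\right) 91 \sqrt{-18} = \left(\left(-17 - 5\right) - 1\right) 91 \cdot 3 i \sqrt{2} = \left(-22 - 1\right) 273 i \sqrt{2} = - 23 \cdot 273 i \sqrt{2} = - 6279 i \sqrt{2}$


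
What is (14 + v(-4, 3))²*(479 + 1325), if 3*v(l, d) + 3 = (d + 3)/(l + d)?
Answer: 218284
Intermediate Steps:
v(l, d) = -1 + (3 + d)/(3*(d + l)) (v(l, d) = -1 + ((d + 3)/(l + d))/3 = -1 + ((3 + d)/(d + l))/3 = -1 + (3 + d)/(3*(d + l)))
(14 + v(-4, 3))²*(479 + 1325) = (14 + (1 - 1*(-4) - ⅔*3)/(3 - 4))²*(479 + 1325) = (14 + (1 + 4 - 2)/(-1))²*1804 = (14 - 1*3)²*1804 = (14 - 3)²*1804 = 11²*1804 = 121*1804 = 218284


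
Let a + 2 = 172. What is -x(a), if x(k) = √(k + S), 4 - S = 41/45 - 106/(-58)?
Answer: -2*√8101730/435 ≈ -13.087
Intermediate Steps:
a = 170 (a = -2 + 172 = 170)
S = 1646/1305 (S = 4 - (41/45 - 106/(-58)) = 4 - (41*(1/45) - 106*(-1/58)) = 4 - (41/45 + 53/29) = 4 - 1*3574/1305 = 4 - 3574/1305 = 1646/1305 ≈ 1.2613)
x(k) = √(1646/1305 + k) (x(k) = √(k + 1646/1305) = √(1646/1305 + k))
-x(a) = -√(238670 + 189225*170)/435 = -√(238670 + 32168250)/435 = -√32406920/435 = -2*√8101730/435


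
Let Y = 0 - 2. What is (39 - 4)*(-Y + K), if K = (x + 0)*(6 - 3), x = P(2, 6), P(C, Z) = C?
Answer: 280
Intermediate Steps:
x = 2
Y = -2
K = 6 (K = (2 + 0)*(6 - 3) = 2*3 = 6)
(39 - 4)*(-Y + K) = (39 - 4)*(-1*(-2) + 6) = 35*(2 + 6) = 35*8 = 280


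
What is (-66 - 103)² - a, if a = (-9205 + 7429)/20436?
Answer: 48639531/1703 ≈ 28561.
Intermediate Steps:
a = -148/1703 (a = -1776*1/20436 = -148/1703 ≈ -0.086905)
(-66 - 103)² - a = (-66 - 103)² - 1*(-148/1703) = (-169)² + 148/1703 = 28561 + 148/1703 = 48639531/1703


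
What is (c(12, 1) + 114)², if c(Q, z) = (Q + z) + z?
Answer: 16384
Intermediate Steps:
c(Q, z) = Q + 2*z
(c(12, 1) + 114)² = ((12 + 2*1) + 114)² = ((12 + 2) + 114)² = (14 + 114)² = 128² = 16384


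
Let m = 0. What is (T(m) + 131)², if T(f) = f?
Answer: 17161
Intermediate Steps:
(T(m) + 131)² = (0 + 131)² = 131² = 17161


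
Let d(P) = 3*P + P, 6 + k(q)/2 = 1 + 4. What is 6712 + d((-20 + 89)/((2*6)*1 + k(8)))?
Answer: 33698/5 ≈ 6739.6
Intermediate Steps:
k(q) = -2 (k(q) = -12 + 2*(1 + 4) = -12 + 2*5 = -12 + 10 = -2)
d(P) = 4*P
6712 + d((-20 + 89)/((2*6)*1 + k(8))) = 6712 + 4*((-20 + 89)/((2*6)*1 - 2)) = 6712 + 4*(69/(12*1 - 2)) = 6712 + 4*(69/(12 - 2)) = 6712 + 4*(69/10) = 6712 + 138/5 = 33698/5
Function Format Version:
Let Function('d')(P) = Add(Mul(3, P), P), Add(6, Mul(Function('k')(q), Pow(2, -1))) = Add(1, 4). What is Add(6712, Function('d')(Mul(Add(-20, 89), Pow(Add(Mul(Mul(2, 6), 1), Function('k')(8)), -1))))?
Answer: Rational(33698, 5) ≈ 6739.6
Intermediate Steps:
Function('k')(q) = -2 (Function('k')(q) = Add(-12, Mul(2, Add(1, 4))) = Add(-12, Mul(2, 5)) = Add(-12, 10) = -2)
Function('d')(P) = Mul(4, P)
Add(6712, Function('d')(Mul(Add(-20, 89), Pow(Add(Mul(Mul(2, 6), 1), Function('k')(8)), -1)))) = Add(6712, Mul(4, Mul(Add(-20, 89), Pow(Add(Mul(Mul(2, 6), 1), -2), -1)))) = Add(6712, Mul(4, Mul(69, Pow(Add(Mul(12, 1), -2), -1)))) = Add(6712, Mul(4, Mul(69, Pow(Add(12, -2), -1)))) = Add(6712, Mul(4, Mul(69, Pow(10, -1)))) = Add(6712, Mul(4, Mul(69, Rational(1, 10)))) = Add(6712, Mul(4, Rational(69, 10))) = Add(6712, Rational(138, 5)) = Rational(33698, 5)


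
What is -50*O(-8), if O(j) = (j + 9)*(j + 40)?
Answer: -1600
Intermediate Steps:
O(j) = (9 + j)*(40 + j)
-50*O(-8) = -50*(360 + (-8)² + 49*(-8)) = -50*(360 + 64 - 392) = -50*32 = -1600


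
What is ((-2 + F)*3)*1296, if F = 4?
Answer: 7776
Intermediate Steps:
((-2 + F)*3)*1296 = ((-2 + 4)*3)*1296 = (2*3)*1296 = 6*1296 = 7776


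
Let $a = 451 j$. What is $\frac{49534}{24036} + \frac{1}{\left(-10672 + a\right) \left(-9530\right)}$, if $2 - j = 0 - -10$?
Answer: $\frac{187250078601}{90861688400} \approx 2.0608$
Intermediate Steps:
$j = -8$ ($j = 2 - \left(0 - -10\right) = 2 - \left(0 + 10\right) = 2 - 10 = -8$)
$a = -3608$ ($a = 451 \left(-8\right) = -3608$)
$\frac{49534}{24036} + \frac{1}{\left(-10672 + a\right) \left(-9530\right)} = \frac{49534}{24036} + \frac{1}{\left(-10672 - 3608\right) \left(-9530\right)} = 49534 \cdot \frac{1}{24036} + \frac{1}{-14280} \left(- \frac{1}{9530}\right) = \frac{24767}{12018} - - \frac{1}{136088400} = \frac{24767}{12018} + \frac{1}{136088400} = \frac{187250078601}{90861688400}$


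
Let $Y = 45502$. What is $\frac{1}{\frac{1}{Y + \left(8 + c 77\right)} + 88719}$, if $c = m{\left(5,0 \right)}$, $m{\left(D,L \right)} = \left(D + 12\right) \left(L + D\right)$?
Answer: $\frac{52055}{4618267546} \approx 1.1272 \cdot 10^{-5}$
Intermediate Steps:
$m{\left(D,L \right)} = \left(12 + D\right) \left(D + L\right)$
$c = 85$ ($c = 5^{2} + 12 \cdot 5 + 12 \cdot 0 + 5 \cdot 0 = 25 + 60 + 0 + 0 = 85$)
$\frac{1}{\frac{1}{Y + \left(8 + c 77\right)} + 88719} = \frac{1}{\frac{1}{45502 + \left(8 + 85 \cdot 77\right)} + 88719} = \frac{1}{\frac{1}{45502 + \left(8 + 6545\right)} + 88719} = \frac{1}{\frac{1}{45502 + 6553} + 88719} = \frac{1}{\frac{1}{52055} + 88719} = \frac{1}{\frac{4618267546}{52055}} = \frac{52055}{4618267546}$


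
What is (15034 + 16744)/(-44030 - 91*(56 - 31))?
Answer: -31778/46305 ≈ -0.68628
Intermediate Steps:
(15034 + 16744)/(-44030 - 91*(56 - 31)) = 31778/(-44030 - 91*25) = 31778/(-44030 - 2275) = 31778/(-46305) = 31778*(-1/46305) = -31778/46305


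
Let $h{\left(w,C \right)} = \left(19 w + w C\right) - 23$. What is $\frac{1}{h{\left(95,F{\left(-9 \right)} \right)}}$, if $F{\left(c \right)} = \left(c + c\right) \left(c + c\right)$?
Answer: $\frac{1}{32562} \approx 3.0711 \cdot 10^{-5}$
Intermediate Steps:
$F{\left(c \right)} = 4 c^{2}$ ($F{\left(c \right)} = 2 c 2 c = 4 c^{2}$)
$h{\left(w,C \right)} = -23 + 19 w + C w$ ($h{\left(w,C \right)} = \left(19 w + C w\right) + \left(-75 + 52\right) = \left(19 w + C w\right) - 23 = -23 + 19 w + C w$)
$\frac{1}{h{\left(95,F{\left(-9 \right)} \right)}} = \frac{1}{-23 + 19 \cdot 95 + 4 \left(-9\right)^{2} \cdot 95} = \frac{1}{-23 + 1805 + 4 \cdot 81 \cdot 95} = \frac{1}{-23 + 1805 + 324 \cdot 95} = \frac{1}{-23 + 1805 + 30780} = \frac{1}{32562}$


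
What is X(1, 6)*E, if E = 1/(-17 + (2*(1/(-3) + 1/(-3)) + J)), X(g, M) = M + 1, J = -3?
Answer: -21/64 ≈ -0.32813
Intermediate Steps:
X(g, M) = 1 + M
E = -3/64 (E = 1/(-17 + (2*(1/(-3) + 1/(-3)) - 3)) = 1/(-17 + (2*(1*(-1/3) + 1*(-1/3)) - 3)) = 1/(-17 + (2*(-1/3 - 1/3) - 3)) = 1/(-17 + (2*(-2/3) - 3)) = 1/(-17 + (-4/3 - 3)) = 1/(-17 - 13/3) = 1/(-64/3) = -3/64 ≈ -0.046875)
X(1, 6)*E = (1 + 6)*(-3/64) = 7*(-3/64) = -21/64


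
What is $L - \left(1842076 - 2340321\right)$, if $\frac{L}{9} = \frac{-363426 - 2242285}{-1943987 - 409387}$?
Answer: $\frac{130286697781}{261486} \approx 4.9826 \cdot 10^{5}$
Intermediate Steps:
$L = \frac{2605711}{261486}$ ($L = 9 \frac{-363426 - 2242285}{-1943987 - 409387} = 9 \left(- \frac{2605711}{-2353374}\right) = 9 \left(\left(-2605711\right) \left(- \frac{1}{2353374}\right)\right) = 9 \cdot \frac{2605711}{2353374} = \frac{2605711}{261486} \approx 9.965$)
$L - \left(1842076 - 2340321\right) = \frac{2605711}{261486} - \left(1842076 - 2340321\right) = \frac{2605711}{261486} - -498245 = \frac{2605711}{261486} + 498245 = \frac{130286697781}{261486}$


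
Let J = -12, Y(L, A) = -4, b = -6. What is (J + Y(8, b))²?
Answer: 256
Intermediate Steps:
(J + Y(8, b))² = (-12 - 4)² = (-16)² = 256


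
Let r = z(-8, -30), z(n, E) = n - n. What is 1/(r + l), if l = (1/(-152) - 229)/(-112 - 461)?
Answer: 29032/11603 ≈ 2.5021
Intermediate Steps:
z(n, E) = 0
r = 0
l = 11603/29032 (l = (-1/152 - 229)/(-573) = -34809/152*(-1/573) = 11603/29032 ≈ 0.39966)
1/(r + l) = 1/(0 + 11603/29032) = 1/(11603/29032) = 29032/11603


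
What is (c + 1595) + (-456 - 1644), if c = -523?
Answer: -1028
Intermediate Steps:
(c + 1595) + (-456 - 1644) = (-523 + 1595) + (-456 - 1644) = 1072 - 2100 = -1028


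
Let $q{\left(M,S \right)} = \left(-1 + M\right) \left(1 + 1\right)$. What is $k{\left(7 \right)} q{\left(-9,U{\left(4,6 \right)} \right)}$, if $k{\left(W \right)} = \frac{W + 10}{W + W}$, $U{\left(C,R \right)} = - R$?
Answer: $- \frac{170}{7} \approx -24.286$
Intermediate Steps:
$q{\left(M,S \right)} = -2 + 2 M$ ($q{\left(M,S \right)} = \left(-1 + M\right) 2 = -2 + 2 M$)
$k{\left(W \right)} = \frac{10 + W}{2 W}$
$k{\left(7 \right)} q{\left(-9,U{\left(4,6 \right)} \right)} = \frac{10 + 7}{2 \cdot 7} \left(-2 + 2 \left(-9\right)\right) = \frac{1}{2} \cdot \frac{1}{7} \cdot 17 \left(-2 - 18\right) = \frac{17}{14} \left(-20\right) = - \frac{170}{7}$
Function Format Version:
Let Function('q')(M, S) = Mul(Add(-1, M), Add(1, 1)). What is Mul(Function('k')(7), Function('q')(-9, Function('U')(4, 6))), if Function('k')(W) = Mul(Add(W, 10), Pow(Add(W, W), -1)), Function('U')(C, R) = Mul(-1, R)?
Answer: Rational(-170, 7) ≈ -24.286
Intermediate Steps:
Function('q')(M, S) = Add(-2, Mul(2, M)) (Function('q')(M, S) = Mul(Add(-1, M), 2) = Add(-2, Mul(2, M)))
Function('k')(W) = Mul(Rational(1, 2), Pow(W, -1), Add(10, W)) (Function('k')(W) = Mul(Add(10, W), Pow(Mul(2, W), -1)) = Mul(Add(10, W), Mul(Rational(1, 2), Pow(W, -1))) = Mul(Rational(1, 2), Pow(W, -1), Add(10, W)))
Mul(Function('k')(7), Function('q')(-9, Function('U')(4, 6))) = Mul(Mul(Rational(1, 2), Pow(7, -1), Add(10, 7)), Add(-2, Mul(2, -9))) = Mul(Mul(Rational(1, 2), Rational(1, 7), 17), Add(-2, -18)) = Mul(Rational(17, 14), -20) = Rational(-170, 7)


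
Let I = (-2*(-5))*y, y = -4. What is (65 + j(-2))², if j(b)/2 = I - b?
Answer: 121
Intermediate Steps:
I = -40 (I = -2*(-5)*(-4) = 10*(-4) = -40)
j(b) = -80 - 2*b (j(b) = 2*(-40 - b) = -80 - 2*b)
(65 + j(-2))² = (65 + (-80 - 2*(-2)))² = (65 + (-80 + 4))² = (65 - 76)² = (-11)² = 121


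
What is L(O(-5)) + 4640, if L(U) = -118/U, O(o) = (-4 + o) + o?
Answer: 32539/7 ≈ 4648.4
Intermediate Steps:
O(o) = -4 + 2*o
L(O(-5)) + 4640 = -118/(-4 + 2*(-5)) + 4640 = -118/(-4 - 10) + 4640 = -118/(-14) + 4640 = -118*(-1/14) + 4640 = 59/7 + 4640 = 32539/7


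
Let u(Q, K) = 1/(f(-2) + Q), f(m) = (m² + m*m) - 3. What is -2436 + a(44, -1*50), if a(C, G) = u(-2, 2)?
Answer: -7307/3 ≈ -2435.7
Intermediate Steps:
f(m) = -3 + 2*m² (f(m) = (m² + m²) - 3 = 2*m² - 3 = -3 + 2*m²)
u(Q, K) = 1/(5 + Q) (u(Q, K) = 1/((-3 + 2*(-2)²) + Q) = 1/((-3 + 2*4) + Q) = 1/((-3 + 8) + Q) = 1/(5 + Q))
a(C, G) = ⅓ (a(C, G) = 1/(5 - 2) = 1/3 = ⅓)
-2436 + a(44, -1*50) = -2436 + ⅓ = -7307/3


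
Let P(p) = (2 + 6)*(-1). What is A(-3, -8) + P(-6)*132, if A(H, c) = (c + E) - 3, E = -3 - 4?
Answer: -1074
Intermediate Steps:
E = -7
P(p) = -8 (P(p) = 8*(-1) = -8)
A(H, c) = -10 + c (A(H, c) = (c - 7) - 3 = (-7 + c) - 3 = -10 + c)
A(-3, -8) + P(-6)*132 = (-10 - 8) - 8*132 = -18 - 1056 = -1074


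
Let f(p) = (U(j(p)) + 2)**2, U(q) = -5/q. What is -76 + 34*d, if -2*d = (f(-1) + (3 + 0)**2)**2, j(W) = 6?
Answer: -2463689/1296 ≈ -1901.0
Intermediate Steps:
f(p) = 49/36 (f(p) = (-5/6 + 2)**2 = (7/6)**2 = 49/36)
d = -139129/2592 (d = -(49/36 + (3 + 0)**2)**2/2 = -(49/36 + 3**2)**2/2 = -(49/36 + 9)**2/2 = -(373/36)**2/2 = -1/2*139129/1296 = -139129/2592 ≈ -53.676)
-76 + 34*d = -76 + 34*(-139129/2592) = -76 - 2365193/1296 = -2463689/1296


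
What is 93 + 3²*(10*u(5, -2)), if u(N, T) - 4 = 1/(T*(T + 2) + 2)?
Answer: 498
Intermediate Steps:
u(N, T) = 4 + 1/(2 + T*(2 + T)) (u(N, T) = 4 + 1/(T*(T + 2) + 2) = 4 + 1/(T*(2 + T) + 2) = 4 + 1/(2 + T*(2 + T)))
93 + 3²*(10*u(5, -2)) = 93 + 3²*(10*((9 + 4*(-2)² + 8*(-2))/(2 + (-2)² + 2*(-2)))) = 93 + 9*(10*((9 + 4*4 - 16)/(2 + 4 - 4))) = 93 + 9*(10*((9 + 16 - 16)/2)) = 93 + 9*(10*((½)*9)) = 93 + 9*(10*(9/2)) = 93 + 9*45 = 93 + 405 = 498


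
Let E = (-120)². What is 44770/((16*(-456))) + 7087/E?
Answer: -772111/136800 ≈ -5.6441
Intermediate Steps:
E = 14400
44770/((16*(-456))) + 7087/E = 44770/((16*(-456))) + 7087/14400 = 44770/(-7296) + 7087*(1/14400) = 44770*(-1/7296) + 7087/14400 = -22385/3648 + 7087/14400 = -772111/136800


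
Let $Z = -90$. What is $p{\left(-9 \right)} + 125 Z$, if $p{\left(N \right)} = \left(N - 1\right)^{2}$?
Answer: $-11150$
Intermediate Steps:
$p{\left(N \right)} = \left(-1 + N\right)^{2}$
$p{\left(-9 \right)} + 125 Z = \left(-1 - 9\right)^{2} + 125 \left(-90\right) = \left(-10\right)^{2} - 11250 = 100 - 11250 = -11150$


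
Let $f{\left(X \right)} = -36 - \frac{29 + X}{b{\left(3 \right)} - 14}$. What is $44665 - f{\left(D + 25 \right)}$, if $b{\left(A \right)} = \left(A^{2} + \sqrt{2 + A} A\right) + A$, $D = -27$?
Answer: $\frac{1832795}{41} + \frac{81 \sqrt{5}}{41} \approx 44707.0$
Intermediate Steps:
$b{\left(A \right)} = A + A^{2} + A \sqrt{2 + A}$ ($b{\left(A \right)} = \left(A^{2} + A \sqrt{2 + A}\right) + A = A + A^{2} + A \sqrt{2 + A}$)
$f{\left(X \right)} = -36 - \frac{29 + X}{-2 + 3 \sqrt{5}}$ ($f{\left(X \right)} = -36 - \frac{29 + X}{3 \left(1 + 3 + \sqrt{2 + 3}\right) - 14} = -36 - \frac{29 + X}{3 \left(1 + 3 + \sqrt{5}\right) - 14} = -36 - \frac{29 + X}{3 \left(4 + \sqrt{5}\right) - 14} = -36 - \frac{29 + X}{\left(12 + 3 \sqrt{5}\right) - 14} = -36 - \frac{29 + X}{-2 + 3 \sqrt{5}}$)
$44665 - f{\left(D + 25 \right)} = 44665 - \left(- \frac{1534}{41} - \frac{87 \sqrt{5}}{41} - \frac{2 \left(-27 + 25\right)}{41} - \frac{3 \left(-27 + 25\right) \sqrt{5}}{41}\right) = 44665 - \left(- \frac{1534}{41} - \frac{87 \sqrt{5}}{41} - - \frac{4}{41} - - \frac{6 \sqrt{5}}{41}\right) = 44665 - \left(- \frac{1534}{41} - \frac{87 \sqrt{5}}{41} + \frac{4}{41} + \frac{6 \sqrt{5}}{41}\right) = 44665 - \left(- \frac{1530}{41} - \frac{81 \sqrt{5}}{41}\right) = 44665 + \left(\frac{1530}{41} + \frac{81 \sqrt{5}}{41}\right) = \frac{1832795}{41} + \frac{81 \sqrt{5}}{41}$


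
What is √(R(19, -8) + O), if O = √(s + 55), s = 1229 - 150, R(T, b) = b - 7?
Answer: √(-15 + 9*√14) ≈ 4.3214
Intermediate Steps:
R(T, b) = -7 + b
s = 1079
O = 9*√14 (O = √(1079 + 55) = √1134 = 9*√14 ≈ 33.675)
√(R(19, -8) + O) = √((-7 - 8) + 9*√14) = √(-15 + 9*√14)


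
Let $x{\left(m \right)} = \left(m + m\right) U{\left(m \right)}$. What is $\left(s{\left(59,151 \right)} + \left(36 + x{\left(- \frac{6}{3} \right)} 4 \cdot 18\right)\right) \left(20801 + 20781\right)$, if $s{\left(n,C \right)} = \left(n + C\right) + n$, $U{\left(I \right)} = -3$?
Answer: $48609358$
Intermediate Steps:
$s{\left(n,C \right)} = C + 2 n$ ($s{\left(n,C \right)} = \left(C + n\right) + n = C + 2 n$)
$x{\left(m \right)} = - 6 m$ ($x{\left(m \right)} = \left(m + m\right) \left(-3\right) = 2 m \left(-3\right) = - 6 m$)
$\left(s{\left(59,151 \right)} + \left(36 + x{\left(- \frac{6}{3} \right)} 4 \cdot 18\right)\right) \left(20801 + 20781\right) = \left(\left(151 + 2 \cdot 59\right) + \left(36 + - 6 \left(- \frac{6}{3}\right) 4 \cdot 18\right)\right) \left(20801 + 20781\right) = \left(\left(151 + 118\right) + \left(36 + - 6 \left(\left(-6\right) \frac{1}{3}\right) 72\right)\right) 41582 = \left(269 + \left(36 + \left(-6\right) \left(-2\right) 72\right)\right) 41582 = \left(269 + \left(36 + 12 \cdot 72\right)\right) 41582 = \left(269 + \left(36 + 864\right)\right) 41582 = \left(269 + 900\right) 41582 = 1169 \cdot 41582 = 48609358$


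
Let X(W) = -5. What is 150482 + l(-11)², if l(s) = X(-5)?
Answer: 150507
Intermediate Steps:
l(s) = -5
150482 + l(-11)² = 150482 + (-5)² = 150482 + 25 = 150507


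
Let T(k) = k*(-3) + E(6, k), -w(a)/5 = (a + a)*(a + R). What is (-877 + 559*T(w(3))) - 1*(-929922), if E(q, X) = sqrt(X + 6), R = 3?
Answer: 1230905 + 559*I*sqrt(174) ≈ 1.2309e+6 + 7373.7*I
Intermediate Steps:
E(q, X) = sqrt(6 + X)
w(a) = -10*a*(3 + a) (w(a) = -5*(a + a)*(a + 3) = -5*2*a*(3 + a) = -10*a*(3 + a))
T(k) = sqrt(6 + k) - 3*k (T(k) = k*(-3) + sqrt(6 + k) = -3*k + sqrt(6 + k) = sqrt(6 + k) - 3*k)
(-877 + 559*T(w(3))) - 1*(-929922) = (-877 + 559*(sqrt(6 - 10*3*(3 + 3)) - (-30)*3*(3 + 3))) - 1*(-929922) = (-877 + 559*(sqrt(6 - 10*3*6) - (-30)*3*6)) + 929922 = (-877 + 559*(sqrt(6 - 180) - 3*(-180))) + 929922 = (-877 + 559*(sqrt(-174) + 540)) + 929922 = (-877 + 559*(I*sqrt(174) + 540)) + 929922 = (-877 + 559*(540 + I*sqrt(174))) + 929922 = (-877 + (301860 + 559*I*sqrt(174))) + 929922 = (300983 + 559*I*sqrt(174)) + 929922 = 1230905 + 559*I*sqrt(174)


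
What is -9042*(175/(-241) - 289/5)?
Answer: 637678008/1205 ≈ 5.2919e+5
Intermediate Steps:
-9042*(175/(-241) - 289/5) = -9042*(175*(-1/241) - 289*⅕) = -9042*(-175/241 - 289/5) = -9042*(-70524/1205) = 637678008/1205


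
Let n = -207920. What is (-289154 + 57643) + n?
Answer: -439431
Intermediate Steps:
(-289154 + 57643) + n = (-289154 + 57643) - 207920 = -231511 - 207920 = -439431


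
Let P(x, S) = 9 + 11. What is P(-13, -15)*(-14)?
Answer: -280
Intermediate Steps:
P(x, S) = 20
P(-13, -15)*(-14) = 20*(-14) = -280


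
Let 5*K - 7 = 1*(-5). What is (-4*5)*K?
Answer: -8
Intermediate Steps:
K = 2/5 (K = 7/5 + (1*(-5))/5 = 7/5 + (1/5)*(-5) = 7/5 - 1 = 2/5 ≈ 0.40000)
(-4*5)*K = -4*5*(2/5) = -20*2/5 = -8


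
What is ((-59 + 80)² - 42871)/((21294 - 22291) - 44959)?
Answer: 21215/22978 ≈ 0.92327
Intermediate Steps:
((-59 + 80)² - 42871)/((21294 - 22291) - 44959) = (21² - 42871)/(-997 - 44959) = (441 - 42871)/(-45956) = -42430*(-1/45956) = 21215/22978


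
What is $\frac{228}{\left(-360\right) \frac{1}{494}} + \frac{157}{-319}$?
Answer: $- \frac{1499422}{4785} \approx -313.36$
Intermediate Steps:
$\frac{228}{\left(-360\right) \frac{1}{494}} + \frac{157}{-319} = \frac{228}{\left(-360\right) \frac{1}{494}} + 157 \left(- \frac{1}{319}\right) = \frac{228}{- \frac{180}{247}} - \frac{157}{319} = 228 \left(- \frac{247}{180}\right) - \frac{157}{319} = - \frac{4693}{15} - \frac{157}{319} = - \frac{1499422}{4785}$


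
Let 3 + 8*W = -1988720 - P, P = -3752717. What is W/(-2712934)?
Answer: -881997/10851736 ≈ -0.081277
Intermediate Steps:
W = 881997/4 (W = -3/8 + (-1988720 - 1*(-3752717))/8 = -3/8 + (-1988720 + 3752717)/8 = -3/8 + (⅛)*1763997 = -3/8 + 1763997/8 = 881997/4 ≈ 2.2050e+5)
W/(-2712934) = (881997/4)/(-2712934) = (881997/4)*(-1/2712934) = -881997/10851736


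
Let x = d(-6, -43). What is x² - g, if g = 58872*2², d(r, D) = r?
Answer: -235452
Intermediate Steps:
g = 235488 (g = 58872*4 = 235488)
x = -6
x² - g = (-6)² - 1*235488 = 36 - 235488 = -235452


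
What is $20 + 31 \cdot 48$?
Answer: $1508$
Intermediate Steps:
$20 + 31 \cdot 48 = 20 + 1488 = 1508$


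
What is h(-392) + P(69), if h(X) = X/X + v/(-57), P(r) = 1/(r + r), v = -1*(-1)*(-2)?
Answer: 911/874 ≈ 1.0423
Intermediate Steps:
v = -2 (v = 1*(-2) = -2)
P(r) = 1/(2*r)
h(X) = 59/57 (h(X) = X/X - 2/(-57) = 1 - 2*(-1/57) = 1 + 2/57 = 59/57)
h(-392) + P(69) = 59/57 + (½)/69 = 59/57 + (½)*(1/69) = 59/57 + 1/138 = 911/874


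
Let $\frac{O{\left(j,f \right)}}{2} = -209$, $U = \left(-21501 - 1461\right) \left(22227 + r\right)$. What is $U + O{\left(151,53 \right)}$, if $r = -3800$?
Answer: $-423121192$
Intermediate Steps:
$U = -423120774$ ($U = \left(-21501 - 1461\right) \left(22227 - 3800\right) = \left(-22962\right) 18427 = -423120774$)
$O{\left(j,f \right)} = -418$ ($O{\left(j,f \right)} = 2 \left(-209\right) = -418$)
$U + O{\left(151,53 \right)} = -423120774 - 418 = -423121192$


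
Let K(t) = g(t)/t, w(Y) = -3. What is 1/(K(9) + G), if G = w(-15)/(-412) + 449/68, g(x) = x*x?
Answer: 3502/54667 ≈ 0.064061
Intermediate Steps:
g(x) = x²
G = 23149/3502 (G = -3/(-412) + 449/68 = -3*(-1/412) + 449*(1/68) = 3/412 + 449/68 = 23149/3502 ≈ 6.6102)
K(t) = t (K(t) = t²/t = t)
1/(K(9) + G) = 1/(9 + 23149/3502) = 1/(54667/3502) = 3502/54667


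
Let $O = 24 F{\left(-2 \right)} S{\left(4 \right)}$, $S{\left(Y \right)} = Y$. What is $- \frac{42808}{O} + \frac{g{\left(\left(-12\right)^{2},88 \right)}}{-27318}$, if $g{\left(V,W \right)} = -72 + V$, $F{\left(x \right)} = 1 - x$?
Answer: $- \frac{24363535}{163908} \approx -148.64$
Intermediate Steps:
$O = 288$ ($O = 24 \left(1 - -2\right) 4 = 24 \left(1 + 2\right) 4 = 24 \cdot 3 \cdot 4 = 72 \cdot 4 = 288$)
$- \frac{42808}{O} + \frac{g{\left(\left(-12\right)^{2},88 \right)}}{-27318} = - \frac{42808}{288} + \frac{-72 + \left(-12\right)^{2}}{-27318} = \left(-42808\right) \frac{1}{288} + \left(-72 + 144\right) \left(- \frac{1}{27318}\right) = - \frac{5351}{36} + 72 \left(- \frac{1}{27318}\right) = - \frac{5351}{36} - \frac{12}{4553} = - \frac{24363535}{163908}$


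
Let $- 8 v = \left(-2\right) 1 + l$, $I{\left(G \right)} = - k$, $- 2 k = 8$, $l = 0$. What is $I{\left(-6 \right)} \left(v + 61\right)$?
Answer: $245$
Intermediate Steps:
$k = -4$ ($k = \left(- \frac{1}{2}\right) 8 = -4$)
$I{\left(G \right)} = 4$ ($I{\left(G \right)} = \left(-1\right) \left(-4\right) = 4$)
$v = \frac{1}{4}$ ($v = - \frac{\left(-2\right) 1 + 0}{8} = - \frac{-2 + 0}{8} = \left(- \frac{1}{8}\right) \left(-2\right) = \frac{1}{4} \approx 0.25$)
$I{\left(-6 \right)} \left(v + 61\right) = 4 \left(\frac{1}{4} + 61\right) = 4 \cdot \frac{245}{4} = 245$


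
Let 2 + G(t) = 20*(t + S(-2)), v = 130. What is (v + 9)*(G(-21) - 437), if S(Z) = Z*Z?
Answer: -108281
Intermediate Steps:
S(Z) = Z²
G(t) = 78 + 20*t (G(t) = -2 + 20*(t + (-2)²) = -2 + 20*(t + 4) = -2 + 20*(4 + t) = -2 + (80 + 20*t) = 78 + 20*t)
(v + 9)*(G(-21) - 437) = (130 + 9)*((78 + 20*(-21)) - 437) = 139*((78 - 420) - 437) = 139*(-342 - 437) = 139*(-779) = -108281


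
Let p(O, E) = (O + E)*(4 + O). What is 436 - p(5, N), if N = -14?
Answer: 517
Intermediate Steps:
p(O, E) = (4 + O)*(E + O) (p(O, E) = (E + O)*(4 + O) = (4 + O)*(E + O))
436 - p(5, N) = 436 - (5² + 4*(-14) + 4*5 - 14*5) = 436 - (25 - 56 + 20 - 70) = 436 - 1*(-81) = 436 + 81 = 517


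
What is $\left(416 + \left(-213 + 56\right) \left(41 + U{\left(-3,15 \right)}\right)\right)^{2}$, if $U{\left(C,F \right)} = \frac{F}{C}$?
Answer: $27415696$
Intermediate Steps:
$\left(416 + \left(-213 + 56\right) \left(41 + U{\left(-3,15 \right)}\right)\right)^{2} = \left(416 + \left(-213 + 56\right) \left(41 + \frac{15}{-3}\right)\right)^{2} = \left(416 - 157 \left(41 + 15 \left(- \frac{1}{3}\right)\right)\right)^{2} = \left(416 - 157 \left(41 - 5\right)\right)^{2} = \left(416 - 5652\right)^{2} = \left(-5236\right)^{2} = 27415696$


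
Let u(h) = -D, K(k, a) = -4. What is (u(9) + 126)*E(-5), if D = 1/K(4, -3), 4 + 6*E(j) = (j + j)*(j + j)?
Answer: 2020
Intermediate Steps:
E(j) = -⅔ + 2*j²/3 (E(j) = -⅔ + ((j + j)*(j + j))/6 = -⅔ + ((2*j)*(2*j))/6 = -⅔ + (4*j²)/6 = -⅔ + 2*j²/3)
D = -¼ (D = 1/(-4) = -¼ ≈ -0.25000)
u(h) = ¼ (u(h) = -1*(-¼) = ¼)
(u(9) + 126)*E(-5) = (¼ + 126)*(-⅔ + (⅔)*(-5)²) = 505*(-⅔ + (⅔)*25)/4 = 505*(-⅔ + 50/3)/4 = (505/4)*16 = 2020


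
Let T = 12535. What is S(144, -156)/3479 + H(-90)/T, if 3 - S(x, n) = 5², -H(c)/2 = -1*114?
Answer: 517442/43609265 ≈ 0.011865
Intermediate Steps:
H(c) = 228 (H(c) = -(-2)*114 = -2*(-114) = 228)
S(x, n) = -22 (S(x, n) = 3 - 1*5² = 3 - 1*25 = 3 - 25 = -22)
S(144, -156)/3479 + H(-90)/T = -22/3479 + 228/12535 = 517442/43609265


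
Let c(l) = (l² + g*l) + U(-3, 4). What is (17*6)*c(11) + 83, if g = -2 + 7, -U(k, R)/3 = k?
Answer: 18953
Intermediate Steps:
U(k, R) = -3*k
g = 5
c(l) = 9 + l² + 5*l (c(l) = (l² + 5*l) - 3*(-3) = (l² + 5*l) + 9 = 9 + l² + 5*l)
(17*6)*c(11) + 83 = (17*6)*(9 + 11² + 5*11) + 83 = 102*(9 + 121 + 55) + 83 = 102*185 + 83 = 18870 + 83 = 18953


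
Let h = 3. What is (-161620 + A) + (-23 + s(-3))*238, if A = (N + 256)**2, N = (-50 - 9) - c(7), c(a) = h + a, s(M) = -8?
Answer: -134029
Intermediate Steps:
c(a) = 3 + a
N = -69 (N = (-50 - 9) - (3 + 7) = -59 - 1*10 = -59 - 10 = -69)
A = 34969 (A = (-69 + 256)**2 = 187**2 = 34969)
(-161620 + A) + (-23 + s(-3))*238 = (-161620 + 34969) + (-23 - 8)*238 = -126651 - 31*238 = -126651 - 7378 = -134029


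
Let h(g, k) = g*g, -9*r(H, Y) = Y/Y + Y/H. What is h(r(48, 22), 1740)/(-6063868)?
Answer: -1225/282915825408 ≈ -4.3299e-9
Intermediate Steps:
r(H, Y) = -⅑ - Y/(9*H) (r(H, Y) = -(Y/Y + Y/H)/9 = -(1 + Y/H)/9 = -⅑ - Y/(9*H))
h(g, k) = g²
h(r(48, 22), 1740)/(-6063868) = ((⅑)*(-1*48 - 1*22)/48)²/(-6063868) = ((⅑)*(1/48)*(-48 - 22))²*(-1/6063868) = ((⅑)*(1/48)*(-70))²*(-1/6063868) = (-35/216)²*(-1/6063868) = (1225/46656)*(-1/6063868) = -1225/282915825408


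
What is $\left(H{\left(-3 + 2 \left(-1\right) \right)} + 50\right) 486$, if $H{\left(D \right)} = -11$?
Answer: $18954$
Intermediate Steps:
$\left(H{\left(-3 + 2 \left(-1\right) \right)} + 50\right) 486 = \left(-11 + 50\right) 486 = 39 \cdot 486 = 18954$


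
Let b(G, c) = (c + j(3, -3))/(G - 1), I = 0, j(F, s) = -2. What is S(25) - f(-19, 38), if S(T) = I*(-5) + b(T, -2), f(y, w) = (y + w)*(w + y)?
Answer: -2167/6 ≈ -361.17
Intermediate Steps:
f(y, w) = (w + y)² (f(y, w) = (w + y)*(w + y) = (w + y)²)
b(G, c) = (-2 + c)/(-1 + G) (b(G, c) = (c - 2)/(G - 1) = (-2 + c)/(-1 + G))
S(T) = -4/(-1 + T) (S(T) = 0*(-5) + (-2 - 2)/(-1 + T) = 0 - 4/(-1 + T) = -4/(-1 + T))
S(25) - f(-19, 38) = -4/(-1 + 25) - (38 - 19)² = -4/24 - 1*19² = -4*1/24 - 1*361 = -⅙ - 361 = -2167/6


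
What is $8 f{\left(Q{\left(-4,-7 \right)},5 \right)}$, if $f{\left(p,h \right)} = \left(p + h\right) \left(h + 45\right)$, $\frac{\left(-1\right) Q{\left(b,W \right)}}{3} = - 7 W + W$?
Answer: $-48400$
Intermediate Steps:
$Q{\left(b,W \right)} = 18 W$ ($Q{\left(b,W \right)} = - 3 \left(- 7 W + W\right) = - 3 \left(- 6 W\right) = 18 W$)
$f{\left(p,h \right)} = \left(45 + h\right) \left(h + p\right)$ ($f{\left(p,h \right)} = \left(h + p\right) \left(45 + h\right) = \left(45 + h\right) \left(h + p\right)$)
$8 f{\left(Q{\left(-4,-7 \right)},5 \right)} = 8 \left(5^{2} + 45 \cdot 5 + 45 \cdot 18 \left(-7\right) + 5 \cdot 18 \left(-7\right)\right) = 8 \left(25 + 225 + 45 \left(-126\right) + 5 \left(-126\right)\right) = 8 \left(25 + 225 - 5670 - 630\right) = 8 \left(-6050\right) = -48400$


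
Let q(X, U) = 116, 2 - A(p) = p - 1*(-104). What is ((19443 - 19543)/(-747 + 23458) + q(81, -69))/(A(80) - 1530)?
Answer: -329297/4860154 ≈ -0.067754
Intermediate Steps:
A(p) = -102 - p (A(p) = 2 - (p - 1*(-104)) = 2 - (p + 104) = 2 - (104 + p) = 2 + (-104 - p) = -102 - p)
((19443 - 19543)/(-747 + 23458) + q(81, -69))/(A(80) - 1530) = ((19443 - 19543)/(-747 + 23458) + 116)/((-102 - 1*80) - 1530) = (-100/22711 + 116)/((-102 - 80) - 1530) = (-100*1/22711 + 116)/(-182 - 1530) = (-100/22711 + 116)/(-1712) = (2634376/22711)*(-1/1712) = -329297/4860154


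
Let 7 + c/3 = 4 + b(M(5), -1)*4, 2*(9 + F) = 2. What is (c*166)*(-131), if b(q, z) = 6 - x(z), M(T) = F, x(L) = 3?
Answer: -587142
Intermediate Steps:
F = -8 (F = -9 + (½)*2 = -9 + 1 = -8)
M(T) = -8
b(q, z) = 3 (b(q, z) = 6 - 1*3 = 6 - 3 = 3)
c = 27 (c = -21 + 3*(4 + 3*4) = -21 + 3*(4 + 12) = -21 + 3*16 = -21 + 48 = 27)
(c*166)*(-131) = (27*166)*(-131) = 4482*(-131) = -587142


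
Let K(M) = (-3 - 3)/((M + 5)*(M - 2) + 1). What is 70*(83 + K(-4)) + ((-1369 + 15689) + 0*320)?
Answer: 20214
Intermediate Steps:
K(M) = -6/(1 + (-2 + M)*(5 + M)) (K(M) = -6/((5 + M)*(-2 + M) + 1) = -6/((-2 + M)*(5 + M) + 1) = -6/(1 + (-2 + M)*(5 + M)))
70*(83 + K(-4)) + ((-1369 + 15689) + 0*320) = 70*(83 - 6/(-9 + (-4)² + 3*(-4))) + ((-1369 + 15689) + 0*320) = 70*(83 - 6/(-9 + 16 - 12)) + (14320 + 0) = 70*(83 - 6/(-5)) + 14320 = 70*(83 - 6*(-⅕)) + 14320 = 70*(83 + 6/5) + 14320 = 70*(421/5) + 14320 = 5894 + 14320 = 20214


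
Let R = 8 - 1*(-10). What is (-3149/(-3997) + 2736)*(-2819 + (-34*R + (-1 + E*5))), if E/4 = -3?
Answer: -38198781972/3997 ≈ -9.5569e+6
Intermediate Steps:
E = -12 (E = 4*(-3) = -12)
R = 18 (R = 8 + 10 = 18)
(-3149/(-3997) + 2736)*(-2819 + (-34*R + (-1 + E*5))) = (-3149/(-3997) + 2736)*(-2819 + (-34*18 + (-1 - 12*5))) = (-3149*(-1/3997) + 2736)*(-2819 + (-612 + (-1 - 60))) = (3149/3997 + 2736)*(-2819 + (-612 - 61)) = 10938941*(-2819 - 673)/3997 = (10938941/3997)*(-3492) = -38198781972/3997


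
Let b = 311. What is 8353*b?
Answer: 2597783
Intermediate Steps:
8353*b = 8353*311 = 2597783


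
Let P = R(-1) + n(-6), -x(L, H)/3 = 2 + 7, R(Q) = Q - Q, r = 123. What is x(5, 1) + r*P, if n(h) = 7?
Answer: 834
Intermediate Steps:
R(Q) = 0
x(L, H) = -27 (x(L, H) = -3*(2 + 7) = -3*9 = -27)
P = 7 (P = 0 + 7 = 7)
x(5, 1) + r*P = -27 + 123*7 = -27 + 861 = 834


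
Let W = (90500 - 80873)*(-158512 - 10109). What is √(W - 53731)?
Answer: I*√1623368098 ≈ 40291.0*I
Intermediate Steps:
W = -1623314367 (W = 9627*(-168621) = -1623314367)
√(W - 53731) = √(-1623314367 - 53731) = √(-1623368098) = I*√1623368098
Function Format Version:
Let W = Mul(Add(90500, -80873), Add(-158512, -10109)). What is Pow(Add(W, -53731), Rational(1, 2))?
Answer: Mul(I, Pow(1623368098, Rational(1, 2))) ≈ Mul(40291., I)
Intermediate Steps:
W = -1623314367 (W = Mul(9627, -168621) = -1623314367)
Pow(Add(W, -53731), Rational(1, 2)) = Pow(Add(-1623314367, -53731), Rational(1, 2)) = Pow(-1623368098, Rational(1, 2)) = Mul(I, Pow(1623368098, Rational(1, 2)))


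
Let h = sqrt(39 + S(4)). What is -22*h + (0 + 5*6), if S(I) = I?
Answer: 30 - 22*sqrt(43) ≈ -114.26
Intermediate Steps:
h = sqrt(43) (h = sqrt(39 + 4) = sqrt(43) ≈ 6.5574)
-22*h + (0 + 5*6) = -22*sqrt(43) + (0 + 5*6) = -22*sqrt(43) + (0 + 30) = -22*sqrt(43) + 30 = 30 - 22*sqrt(43)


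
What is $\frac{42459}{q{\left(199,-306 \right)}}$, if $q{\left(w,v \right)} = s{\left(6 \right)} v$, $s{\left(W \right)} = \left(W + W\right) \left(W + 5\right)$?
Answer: $- \frac{14153}{13464} \approx -1.0512$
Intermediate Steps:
$s{\left(W \right)} = 2 W \left(5 + W\right)$
$q{\left(w,v \right)} = 132 v$ ($q{\left(w,v \right)} = 2 \cdot 6 \left(5 + 6\right) v = 2 \cdot 6 \cdot 11 v = 132 v$)
$\frac{42459}{q{\left(199,-306 \right)}} = \frac{42459}{132 \left(-306\right)} = \frac{42459}{-40392} = 42459 \left(- \frac{1}{40392}\right) = - \frac{14153}{13464}$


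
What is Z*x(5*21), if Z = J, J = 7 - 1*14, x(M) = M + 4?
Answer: -763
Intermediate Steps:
x(M) = 4 + M
J = -7 (J = 7 - 14 = -7)
Z = -7
Z*x(5*21) = -7*(4 + 5*21) = -7*(4 + 105) = -7*109 = -763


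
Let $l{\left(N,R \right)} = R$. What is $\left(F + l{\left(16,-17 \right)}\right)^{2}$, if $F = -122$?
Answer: $19321$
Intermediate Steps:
$\left(F + l{\left(16,-17 \right)}\right)^{2} = \left(-122 - 17\right)^{2} = \left(-139\right)^{2} = 19321$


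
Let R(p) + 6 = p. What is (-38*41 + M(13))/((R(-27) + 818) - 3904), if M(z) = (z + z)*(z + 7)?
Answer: 1038/3119 ≈ 0.33280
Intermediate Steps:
R(p) = -6 + p
M(z) = 2*z*(7 + z) (M(z) = (2*z)*(7 + z) = 2*z*(7 + z))
(-38*41 + M(13))/((R(-27) + 818) - 3904) = (-38*41 + 2*13*(7 + 13))/(((-6 - 27) + 818) - 3904) = (-1558 + 2*13*20)/((-33 + 818) - 3904) = (-1558 + 520)/(785 - 3904) = -1038/(-3119) = -1038*(-1/3119) = 1038/3119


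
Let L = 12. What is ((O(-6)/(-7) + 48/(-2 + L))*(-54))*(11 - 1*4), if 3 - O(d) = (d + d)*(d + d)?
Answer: -47142/5 ≈ -9428.4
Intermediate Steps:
O(d) = 3 - 4*d**2 (O(d) = 3 - (d + d)*(d + d) = 3 - 2*d*2*d = 3 - 4*d**2)
((O(-6)/(-7) + 48/(-2 + L))*(-54))*(11 - 1*4) = (((3 - 4*(-6)**2)/(-7) + 48/(-2 + 12))*(-54))*(11 - 1*4) = (((3 - 4*36)*(-1/7) + 48/10)*(-54))*(11 - 4) = (((3 - 144)*(-1/7) + 48*(1/10))*(-54))*7 = ((-141*(-1/7) + 24/5)*(-54))*7 = ((141/7 + 24/5)*(-54))*7 = ((873/35)*(-54))*7 = -47142/35*7 = -47142/5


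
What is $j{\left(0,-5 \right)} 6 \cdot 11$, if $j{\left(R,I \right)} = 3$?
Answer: $198$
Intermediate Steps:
$j{\left(0,-5 \right)} 6 \cdot 11 = 3 \cdot 6 \cdot 11 = 18 \cdot 11 = 198$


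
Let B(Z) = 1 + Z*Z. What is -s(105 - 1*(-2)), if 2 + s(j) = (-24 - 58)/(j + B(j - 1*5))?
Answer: 10553/5256 ≈ 2.0078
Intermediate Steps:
B(Z) = 1 + Z²
s(j) = -2 - 82/(1 + j + (-5 + j)²) (s(j) = -2 + (-24 - 58)/(j + (1 + (j - 1*5)²)) = -2 - 82/(j + (1 + (j - 5)²)) = -2 - 82/(j + (1 + (-5 + j)²)) = -2 - 82/(1 + j + (-5 + j)²))
-s(105 - 1*(-2)) = -2*(-67 - (105 - 1*(-2))² + 9*(105 - 1*(-2)))/(26 + (105 - 1*(-2))² - 9*(105 - 1*(-2))) = -2*(-67 - (105 + 2)² + 9*(105 + 2))/(26 + (105 + 2)² - 9*(105 + 2)) = -2*(-67 - 1*107² + 9*107)/(26 + 107² - 9*107) = -2*(-67 - 1*11449 + 963)/(26 + 11449 - 963) = -2*(-67 - 11449 + 963)/10512 = -2*(-10553)/10512 = -1*(-10553/5256) = 10553/5256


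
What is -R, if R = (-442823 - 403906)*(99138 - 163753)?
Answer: -54711394335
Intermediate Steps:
R = 54711394335 (R = -846729*(-64615) = 54711394335)
-R = -1*54711394335 = -54711394335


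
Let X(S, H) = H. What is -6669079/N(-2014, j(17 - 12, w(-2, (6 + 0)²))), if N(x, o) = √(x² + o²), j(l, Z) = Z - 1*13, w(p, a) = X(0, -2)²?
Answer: -6669079*√4056277/4056277 ≈ -3311.3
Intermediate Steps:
w(p, a) = 4 (w(p, a) = (-2)² = 4)
j(l, Z) = -13 + Z (j(l, Z) = Z - 13 = -13 + Z)
N(x, o) = √(o² + x²)
-6669079/N(-2014, j(17 - 12, w(-2, (6 + 0)²))) = -6669079/√((-13 + 4)² + (-2014)²) = -6669079/√((-9)² + 4056196) = -6669079/√(81 + 4056196) = -6669079*√4056277/4056277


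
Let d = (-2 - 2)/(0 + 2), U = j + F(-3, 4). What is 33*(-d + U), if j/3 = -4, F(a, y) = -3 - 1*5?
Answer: -594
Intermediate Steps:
F(a, y) = -8 (F(a, y) = -3 - 5 = -8)
j = -12 (j = 3*(-4) = -12)
U = -20 (U = -12 - 8 = -20)
d = -2 (d = -4/2 = -4*1/2 = -2)
33*(-d + U) = 33*(-1*(-2) - 20) = 33*(2 - 20) = 33*(-18) = -594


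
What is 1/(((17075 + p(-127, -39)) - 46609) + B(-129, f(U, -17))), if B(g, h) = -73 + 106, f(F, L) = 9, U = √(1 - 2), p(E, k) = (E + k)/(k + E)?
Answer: -1/29500 ≈ -3.3898e-5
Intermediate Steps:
p(E, k) = 1 (p(E, k) = (E + k)/(E + k) = 1)
U = I (U = √(-1) = I ≈ 1.0*I)
B(g, h) = 33
1/(((17075 + p(-127, -39)) - 46609) + B(-129, f(U, -17))) = 1/(((17075 + 1) - 46609) + 33) = 1/((17076 - 46609) + 33) = 1/(-29533 + 33) = 1/(-29500) = -1/29500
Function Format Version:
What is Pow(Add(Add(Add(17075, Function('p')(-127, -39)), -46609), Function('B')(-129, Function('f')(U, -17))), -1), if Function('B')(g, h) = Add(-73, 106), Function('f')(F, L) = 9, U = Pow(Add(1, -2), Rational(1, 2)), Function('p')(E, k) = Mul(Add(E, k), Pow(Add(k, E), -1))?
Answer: Rational(-1, 29500) ≈ -3.3898e-5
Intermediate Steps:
Function('p')(E, k) = 1 (Function('p')(E, k) = Mul(Add(E, k), Pow(Add(E, k), -1)) = 1)
U = I (U = Pow(-1, Rational(1, 2)) = I ≈ Mul(1.0000, I))
Function('B')(g, h) = 33
Pow(Add(Add(Add(17075, Function('p')(-127, -39)), -46609), Function('B')(-129, Function('f')(U, -17))), -1) = Pow(Add(Add(Add(17075, 1), -46609), 33), -1) = Pow(Add(Add(17076, -46609), 33), -1) = Pow(Add(-29533, 33), -1) = Pow(-29500, -1) = Rational(-1, 29500)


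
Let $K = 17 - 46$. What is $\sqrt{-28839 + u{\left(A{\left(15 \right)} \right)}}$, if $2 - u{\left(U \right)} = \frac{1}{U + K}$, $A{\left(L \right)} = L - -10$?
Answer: $\frac{i \sqrt{115347}}{2} \approx 169.81 i$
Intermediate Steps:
$K = -29$
$A{\left(L \right)} = 10 + L$ ($A{\left(L \right)} = L + 10 = 10 + L$)
$u{\left(U \right)} = 2 - \frac{1}{-29 + U}$ ($u{\left(U \right)} = 2 - \frac{1}{U - 29} = 2 - \frac{1}{-29 + U}$)
$\sqrt{-28839 + u{\left(A{\left(15 \right)} \right)}} = \sqrt{-28839 + \frac{-59 + 2 \left(10 + 15\right)}{-29 + \left(10 + 15\right)}} = \sqrt{-28839 + \frac{-59 + 2 \cdot 25}{-29 + 25}} = \sqrt{-28839 + \frac{-59 + 50}{-4}} = \sqrt{-28839 - - \frac{9}{4}} = \sqrt{-28839 + \frac{9}{4}} = \sqrt{- \frac{115347}{4}} = \frac{i \sqrt{115347}}{2}$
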